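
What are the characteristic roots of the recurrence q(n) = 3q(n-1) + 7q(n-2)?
Substitute q(n) = rⁿ and divide through by rⁿ⁻²: r² - 3r - 7 = 0
Discriminant: 3² + 4·7 = 37, not a perfect square, so by the quadratic formula r = (3 ± √37)/2.
General solution: q(n) = A·r₁ⁿ + B·r₂ⁿ where r₁,r₂ = (3 ± √37)/2

Characteristic: r² - 3r - 7 = 0, Roots: r = (3 ± √37)/2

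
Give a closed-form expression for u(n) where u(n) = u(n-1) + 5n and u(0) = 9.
Recurrence: u(n) = u(n-1) + 5n, initial: u(0) = 9.
Telescoping: u(n) = u(0) + 5·Σᵢ₌₁ⁿ i = 9 + 5·n(n+1)/2.

u(n) = 5·n(n+1)/2 + 9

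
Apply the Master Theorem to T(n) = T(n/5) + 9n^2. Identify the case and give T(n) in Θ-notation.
Master Theorem template: T(n) = a·T(n/b) + f(n).
Here: a=1, b=5, f(n)=9n^2
Compute log_b(a) = log_5(1) = 0.
f(n) = 9n^2 = Ω(n^(0+ε)) with ε = 2, and the regularity condition holds (a·f(n/b) = (a/b^2)·f(n) with a/b^2 = 5^-2 < 1). Case 3: T(n) = Θ(f(n)) = Θ(n^2).

Case 3: T(n) = Θ(n^2)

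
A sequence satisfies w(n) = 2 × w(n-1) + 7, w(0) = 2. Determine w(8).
Computing step by step:
w(0) = 2
w(1) = 2 × 2 + 7 = 11
w(2) = 2 × 11 + 7 = 29
w(3) = 2 × 29 + 7 = 65
w(4) = 2 × 65 + 7 = 137
w(5) = 2 × 137 + 7 = 281
w(6) = 2 × 281 + 7 = 569
w(7) = 2 × 569 + 7 = 1145
w(8) = 2 × 1145 + 7 = 2297

2297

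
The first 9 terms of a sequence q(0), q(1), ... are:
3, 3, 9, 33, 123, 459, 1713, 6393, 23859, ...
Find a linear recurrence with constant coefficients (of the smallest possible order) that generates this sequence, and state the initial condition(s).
Look for the lowest-order linear relation among consecutive terms.
Observation: q(n) - 4·q(n-1) - (-1)·q(n-2) = 0 holds for the shown terms, and no order-1 relation q(n) = α·q(n-1) + β fits.
Check at n=3: 4·9 + (-1)·3 = 33. ✓

q(n) = 4q(n-1) - q(n-2), q(0) = 3, q(1) = 3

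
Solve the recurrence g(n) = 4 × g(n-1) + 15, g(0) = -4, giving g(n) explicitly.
Recurrence: g(n) = 4 × g(n-1) + 15, initial: g(0) = -4.
Try g(n) = A·4ⁿ + C. Substituting: A·4ⁿ + C = 4(A·4ⁿ⁻¹ + C) + 15 = A·4ⁿ + 4C + 15, so C = 4C + 15, giving C = -5. Then g(0) = A - 5 = -4 gives A = 1.

g(n) = 4ⁿ - 5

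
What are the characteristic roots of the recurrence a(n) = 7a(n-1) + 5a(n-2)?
Substitute a(n) = rⁿ and divide through by rⁿ⁻²: r² - 7r - 5 = 0
Discriminant: 7² + 4·5 = 69, not a perfect square, so by the quadratic formula r = (7 ± √69)/2.
General solution: a(n) = A·r₁ⁿ + B·r₂ⁿ where r₁,r₂ = (7 ± √69)/2

Characteristic: r² - 7r - 5 = 0, Roots: r = (7 ± √69)/2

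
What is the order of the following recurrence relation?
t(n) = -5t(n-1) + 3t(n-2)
The order is the largest lag k for which t(n-k) appears. Here the deepest term is t(n-2), so the order is 2.

Order 2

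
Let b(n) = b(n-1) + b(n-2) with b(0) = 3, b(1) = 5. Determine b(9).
Computing the sequence terms:
3, 5, 8, 13, 21, 34, 55, 89, 144, 233

233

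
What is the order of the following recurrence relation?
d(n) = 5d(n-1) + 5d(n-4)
The order is the largest lag k for which d(n-k) appears. Here the deepest term is d(n-4), so the order is 4.

Order 4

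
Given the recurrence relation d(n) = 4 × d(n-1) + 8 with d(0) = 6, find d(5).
Computing step by step:
d(0) = 6
d(1) = 4 × 6 + 8 = 32
d(2) = 4 × 32 + 8 = 136
d(3) = 4 × 136 + 8 = 552
d(4) = 4 × 552 + 8 = 2216
d(5) = 4 × 2216 + 8 = 8872

8872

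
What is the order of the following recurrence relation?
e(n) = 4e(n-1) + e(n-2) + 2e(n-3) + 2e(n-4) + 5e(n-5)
The order is the largest lag k for which e(n-k) appears. Here the deepest term is e(n-5), so the order is 5.

Order 5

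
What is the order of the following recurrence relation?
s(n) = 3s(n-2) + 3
The order is the largest lag k for which s(n-k) appears. Here the deepest term is s(n-2) (the 3 term is non-homogeneous and does not affect the order), so the order is 2.

Order 2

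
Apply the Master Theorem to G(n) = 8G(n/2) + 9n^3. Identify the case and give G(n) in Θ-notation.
Master Theorem template: G(n) = a·G(n/b) + f(n).
Here: a=8, b=2, f(n)=9n^3
Compute log_b(a) = log_2(8) = 3.
f(n) = 9n^3 = Θ(n^3). Case 2: G(n) = Θ(n^3 log n).

Case 2: G(n) = Θ(n^3 log n)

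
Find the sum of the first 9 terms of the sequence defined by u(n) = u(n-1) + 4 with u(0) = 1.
Computing the sequence terms: 1, 5, 9, 13, 17, 21, 25, 29, 33
Adding these values together:

153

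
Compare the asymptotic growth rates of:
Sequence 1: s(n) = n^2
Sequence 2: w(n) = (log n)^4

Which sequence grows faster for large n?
Comparing growth rates:
Growth-rate hierarchy: log n ≺ any polynomial ≺ any exponential cⁿ (c>1) ≺ n! ≺ nⁿ.
polynomial degree 2 dominates polylogarithmic (log n)^4 asymptotically.

s(n) grows faster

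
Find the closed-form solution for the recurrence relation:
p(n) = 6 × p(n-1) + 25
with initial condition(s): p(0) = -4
Recurrence: p(n) = 6 × p(n-1) + 25, initial: p(0) = -4.
Try p(n) = A·6ⁿ + C. Substituting: A·6ⁿ + C = 6(A·6ⁿ⁻¹ + C) + 25 = A·6ⁿ + 6C + 25, so C = 6C + 25, giving C = -5. Then p(0) = A - 5 = -4 gives A = 1.

p(n) = 6ⁿ - 5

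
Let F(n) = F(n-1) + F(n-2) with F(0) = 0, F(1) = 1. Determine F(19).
Computing the sequence terms:
0, 1, 1, 2, 3, 5, 8, 13, 21, 34, 55, 89, 144, 233, 377, 610, 987, 1597, 2584, 4181

4181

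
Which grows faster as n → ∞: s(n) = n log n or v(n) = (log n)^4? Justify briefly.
Comparing growth rates:
Growth-rate hierarchy: log n ≺ any polynomial ≺ any exponential cⁿ (c>1) ≺ n! ≺ nⁿ.
polynomial degree 1 (with log factor) dominates polylogarithmic (log n)^4 asymptotically.

s(n) grows faster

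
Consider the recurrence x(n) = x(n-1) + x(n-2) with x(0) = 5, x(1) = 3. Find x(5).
Computing the sequence terms:
5, 3, 8, 11, 19, 30

30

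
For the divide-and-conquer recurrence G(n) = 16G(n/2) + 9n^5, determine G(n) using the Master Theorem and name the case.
Master Theorem template: G(n) = a·G(n/b) + f(n).
Here: a=16, b=2, f(n)=9n^5
Compute log_b(a) = log_2(16) = 4.
f(n) = 9n^5 = Ω(n^(4+ε)) with ε = 1, and the regularity condition holds (a·f(n/b) = (a/b^5)·f(n) with a/b^5 = 2^-1 < 1). Case 3: G(n) = Θ(f(n)) = Θ(n^5).

Case 3: G(n) = Θ(n^5)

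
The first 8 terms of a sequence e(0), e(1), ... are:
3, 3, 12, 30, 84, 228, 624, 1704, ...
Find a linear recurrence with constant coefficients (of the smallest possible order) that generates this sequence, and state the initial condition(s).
Look for the lowest-order linear relation among consecutive terms.
Observation: e(n) - 2·e(n-1) - (2)·e(n-2) = 0 holds for the shown terms, and no order-1 relation e(n) = α·e(n-1) + β fits.
Check at n=3: 2·12 + (2)·3 = 30. ✓

e(n) = 2e(n-1) + 2e(n-2), e(0) = 3, e(1) = 3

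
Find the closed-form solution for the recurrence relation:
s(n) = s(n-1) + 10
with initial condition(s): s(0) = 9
Recurrence: s(n) = s(n-1) + 10, initial: s(0) = 9.
Each step adds 10, so s(n) = s(0) + 10n = 10n + 9.

s(n) = 10n + 9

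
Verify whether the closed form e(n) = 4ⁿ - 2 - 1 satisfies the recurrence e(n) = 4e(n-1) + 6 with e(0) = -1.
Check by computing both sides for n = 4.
From the recurrence with e(0) = -1:
  e(0) = -1, e(1) = 2, e(2) = 14, e(3) = 62, e(4) = 254
  so the recurrence gives e(4) = 254.
From the proposed closed form e(n) = 4ⁿ - 2 - 1:
  e(4) = 253.
The recurrence gives 254 but the closed form gives 253, so the closed form does not satisfy the recurrence.

No, the closed form is incorrect.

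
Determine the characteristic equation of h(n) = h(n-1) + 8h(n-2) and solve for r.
Substitute h(n) = rⁿ and divide through by rⁿ⁻²: r² - r - 8 = 0
Discriminant: 1² + 4·8 = 33, not a perfect square, so by the quadratic formula r = (1 ± √33)/2.
General solution: h(n) = A·r₁ⁿ + B·r₂ⁿ where r₁,r₂ = (1 ± √33)/2

Characteristic: r² - r - 8 = 0, Roots: r = (1 ± √33)/2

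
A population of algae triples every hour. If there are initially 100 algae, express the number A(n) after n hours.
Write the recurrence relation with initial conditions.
Each hour multiplies the count by 3, so the count after n hours depends only on the count after n-1 hours: A(n) = 3 × A(n-1). The starting count gives A(0) = 100.
Unrolling n times gives the closed form A(n) = 100 × 3ⁿ.

A(n) = 3 × A(n-1), A(0) = 100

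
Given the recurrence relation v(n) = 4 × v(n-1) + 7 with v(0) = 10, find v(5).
Computing step by step:
v(0) = 10
v(1) = 4 × 10 + 7 = 47
v(2) = 4 × 47 + 7 = 195
v(3) = 4 × 195 + 7 = 787
v(4) = 4 × 787 + 7 = 3155
v(5) = 4 × 3155 + 7 = 12627

12627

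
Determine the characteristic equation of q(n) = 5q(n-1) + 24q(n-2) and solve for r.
Substitute q(n) = rⁿ and divide through by rⁿ⁻²: r² - 5r - 24 = 0
Factor: (r + 3)(r - 8) = 0, so r = -3, 8.
General solution: q(n) = A·(-3)ⁿ + B·8ⁿ

Characteristic: r² - 5r - 24 = 0, Roots: r = -3, 8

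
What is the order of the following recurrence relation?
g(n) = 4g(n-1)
The order is the largest lag k for which g(n-k) appears. Here the deepest term is g(n-1), so the order is 1.

Order 1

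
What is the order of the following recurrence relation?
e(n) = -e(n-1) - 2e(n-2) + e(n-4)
The order is the largest lag k for which e(n-k) appears. Here the deepest term is e(n-4), so the order is 4.

Order 4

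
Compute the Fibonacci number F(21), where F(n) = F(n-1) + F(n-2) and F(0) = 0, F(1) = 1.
Computing the sequence terms:
0, 1, 1, 2, 3, 5, 8, 13, 21, 34, 55, 89, 144, 233, 377, 610, 987, 1597, 2584, 4181, 6765, 10946

10946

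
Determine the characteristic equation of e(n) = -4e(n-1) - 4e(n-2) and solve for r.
Substitute e(n) = rⁿ and divide through by rⁿ⁻²: r² + 4r + 4 = 0
Factor: (r + 2)² = 0, so r = -2 (double root).
General solution: e(n) = (A + Bn)·(-2)ⁿ

Characteristic: r² + 4r + 4 = 0, Roots: r = -2 (double root)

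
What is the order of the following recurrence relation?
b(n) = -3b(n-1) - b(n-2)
The order is the largest lag k for which b(n-k) appears. Here the deepest term is b(n-2), so the order is 2.

Order 2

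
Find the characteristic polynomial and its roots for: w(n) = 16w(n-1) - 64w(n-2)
Substitute w(n) = rⁿ and divide through by rⁿ⁻²: r² - 16r + 64 = 0
Factor: (r - 8)² = 0, so r = 8 (double root).
General solution: w(n) = (A + Bn)·8ⁿ

Characteristic: r² - 16r + 64 = 0, Roots: r = 8 (double root)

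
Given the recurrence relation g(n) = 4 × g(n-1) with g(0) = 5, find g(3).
Computing step by step:
g(0) = 5
g(1) = 4 × 5 = 20
g(2) = 4 × 20 = 80
g(3) = 4 × 80 = 320

320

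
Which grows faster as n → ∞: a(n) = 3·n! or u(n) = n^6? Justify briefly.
Comparing growth rates:
Growth-rate hierarchy: log n ≺ any polynomial ≺ any exponential cⁿ (c>1) ≺ n! ≺ nⁿ.
factorial dominates polynomial degree 6 asymptotically.

a(n) grows faster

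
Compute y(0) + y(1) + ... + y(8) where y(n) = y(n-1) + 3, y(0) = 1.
Computing the sequence terms: 1, 4, 7, 10, 13, 16, 19, 22, 25
Adding these values together:

117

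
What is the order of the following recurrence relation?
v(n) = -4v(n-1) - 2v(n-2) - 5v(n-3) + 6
The order is the largest lag k for which v(n-k) appears. Here the deepest term is v(n-3) (the 6 term is non-homogeneous and does not affect the order), so the order is 3.

Order 3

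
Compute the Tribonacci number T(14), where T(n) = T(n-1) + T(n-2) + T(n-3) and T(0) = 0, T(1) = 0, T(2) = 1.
Computing the sequence terms:
0, 0, 1, 1, 2, 4, 7, 13, 24, 44, 81, 149, 274, 504, 927

927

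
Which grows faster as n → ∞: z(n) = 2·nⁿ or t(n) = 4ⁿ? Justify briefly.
Comparing growth rates:
Growth-rate hierarchy: log n ≺ any polynomial ≺ any exponential cⁿ (c>1) ≺ n! ≺ nⁿ.
super-exponential nⁿ dominates exponential base 4 asymptotically.

z(n) grows faster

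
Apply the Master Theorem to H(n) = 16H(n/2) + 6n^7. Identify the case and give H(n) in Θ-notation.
Master Theorem template: H(n) = a·H(n/b) + f(n).
Here: a=16, b=2, f(n)=6n^7
Compute log_b(a) = log_2(16) = 4.
f(n) = 6n^7 = Ω(n^(4+ε)) with ε = 3, and the regularity condition holds (a·f(n/b) = (a/b^7)·f(n) with a/b^7 = 2^-3 < 1). Case 3: H(n) = Θ(f(n)) = Θ(n^7).

Case 3: H(n) = Θ(n^7)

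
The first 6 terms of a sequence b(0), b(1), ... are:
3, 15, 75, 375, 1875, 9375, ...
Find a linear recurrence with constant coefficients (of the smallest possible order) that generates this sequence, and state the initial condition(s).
Look for the lowest-order linear relation among consecutive terms.
Observation: each term is 5× the previous.
Check at n=2: 5·15 = 75. ✓

b(n) = 5 × b(n-1), b(0) = 3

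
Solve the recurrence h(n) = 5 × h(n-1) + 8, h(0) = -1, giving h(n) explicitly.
Recurrence: h(n) = 5 × h(n-1) + 8, initial: h(0) = -1.
Try h(n) = A·5ⁿ + C. Substituting: A·5ⁿ + C = 5(A·5ⁿ⁻¹ + C) + 8 = A·5ⁿ + 5C + 8, so C = 5C + 8, giving C = -2. Then h(0) = A - 2 = -1 gives A = 1.

h(n) = 5ⁿ - 2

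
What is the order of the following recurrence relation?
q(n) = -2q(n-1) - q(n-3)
The order is the largest lag k for which q(n-k) appears. Here the deepest term is q(n-3), so the order is 3.

Order 3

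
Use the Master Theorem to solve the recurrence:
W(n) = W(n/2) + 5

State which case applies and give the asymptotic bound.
Master Theorem template: W(n) = a·W(n/b) + f(n).
Here: a=1, b=2, f(n)=5
Compute log_b(a) = log_2(1) = 0.
f(n) = 5 = Θ(1). Case 2: W(n) = Θ(log n).

Case 2: W(n) = Θ(log n)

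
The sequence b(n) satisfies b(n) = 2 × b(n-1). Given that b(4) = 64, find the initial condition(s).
In general b(n) = 2ⁿ · b(0). At n = 4: b(0) = b(4) / 2^4 = 64 / 16 = 4.

b(0) = 4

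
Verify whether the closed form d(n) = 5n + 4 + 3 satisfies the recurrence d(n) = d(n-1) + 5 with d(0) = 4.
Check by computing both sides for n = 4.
From the recurrence with d(0) = 4:
  d(0) = 4, d(1) = 9, d(2) = 14, d(3) = 19, d(4) = 24
  so the recurrence gives d(4) = 24.
From the proposed closed form d(n) = 5n + 4 + 3:
  d(4) = 27.
The recurrence gives 24 but the closed form gives 27, so the closed form does not satisfy the recurrence.

No, the closed form is incorrect.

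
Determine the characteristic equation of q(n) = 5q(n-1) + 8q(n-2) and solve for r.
Substitute q(n) = rⁿ and divide through by rⁿ⁻²: r² - 5r - 8 = 0
Discriminant: 5² + 4·8 = 57, not a perfect square, so by the quadratic formula r = (5 ± √57)/2.
General solution: q(n) = A·r₁ⁿ + B·r₂ⁿ where r₁,r₂ = (5 ± √57)/2

Characteristic: r² - 5r - 8 = 0, Roots: r = (5 ± √57)/2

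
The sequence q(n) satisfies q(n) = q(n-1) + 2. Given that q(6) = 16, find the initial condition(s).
q(6) = q(0) + 6·2, so q(0) = 16 - 12 = 4.

q(0) = 4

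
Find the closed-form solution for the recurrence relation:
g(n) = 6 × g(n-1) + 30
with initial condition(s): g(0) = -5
Recurrence: g(n) = 6 × g(n-1) + 30, initial: g(0) = -5.
Try g(n) = A·6ⁿ + C. Substituting: A·6ⁿ + C = 6(A·6ⁿ⁻¹ + C) + 30 = A·6ⁿ + 6C + 30, so C = 6C + 30, giving C = -6. Then g(0) = A - 6 = -5 gives A = 1.

g(n) = 6ⁿ - 6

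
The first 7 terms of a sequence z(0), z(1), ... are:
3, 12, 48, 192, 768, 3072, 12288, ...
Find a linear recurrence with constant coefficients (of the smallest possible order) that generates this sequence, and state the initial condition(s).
Look for the lowest-order linear relation among consecutive terms.
Observation: each term is 4× the previous.
Check at n=2: 4·12 = 48. ✓

z(n) = 4 × z(n-1), z(0) = 3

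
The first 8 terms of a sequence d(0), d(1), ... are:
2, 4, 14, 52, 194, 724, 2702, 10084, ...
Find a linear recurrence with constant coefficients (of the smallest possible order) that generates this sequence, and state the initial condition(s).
Look for the lowest-order linear relation among consecutive terms.
Observation: d(n) - 4·d(n-1) - (-1)·d(n-2) = 0 holds for the shown terms, and no order-1 relation d(n) = α·d(n-1) + β fits.
Check at n=3: 4·14 + (-1)·4 = 52. ✓

d(n) = 4d(n-1) - d(n-2), d(0) = 2, d(1) = 4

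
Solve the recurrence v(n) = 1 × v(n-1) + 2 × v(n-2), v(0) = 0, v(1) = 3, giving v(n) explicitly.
Recurrence: v(n) = 1 × v(n-1) + 2 × v(n-2), initial: v(0) = 0, v(1) = 3.
Characteristic equation: r² - 1r - 2 = 0, which factors as (r - 2)(r + 1) = 0, so r = 2, -1. General solution v(n) = A·2ⁿ + B·(-1)ⁿ. From v(0) = 0: A + B = 0. From v(1) = 3: 2A - 1B = 3. Solving gives A = 1, B = -1.

v(n) = 2ⁿ - (-1)ⁿ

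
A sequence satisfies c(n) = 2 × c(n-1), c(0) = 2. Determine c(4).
Computing step by step:
c(0) = 2
c(1) = 2 × 2 = 4
c(2) = 2 × 4 = 8
c(3) = 2 × 8 = 16
c(4) = 2 × 16 = 32

32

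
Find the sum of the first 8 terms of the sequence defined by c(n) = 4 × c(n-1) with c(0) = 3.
Computing the sequence terms: 3, 12, 48, 192, 768, 3072, 12288, 49152
Adding these values together:

65535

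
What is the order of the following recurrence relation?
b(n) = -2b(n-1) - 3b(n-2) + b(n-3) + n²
The order is the largest lag k for which b(n-k) appears. Here the deepest term is b(n-3) (the n² term is non-homogeneous and does not affect the order), so the order is 3.

Order 3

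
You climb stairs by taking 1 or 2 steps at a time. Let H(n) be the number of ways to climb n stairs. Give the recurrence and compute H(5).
Condition on the size of the last step (1 to 2): before it there were n-1, …, n-2 stairs climbed, and these cases are disjoint, so H(n) = H(n-1) + H(n-2) (Fibonacci-type sequence).
Initial conditions by direct count (compositions of i into parts ≤ 2): H(1) = 1; H(2) = 2.
Iterating the recurrence: H(3) = 3, H(4) = 5, H(5) = 8.

H(n) = H(n-1) + H(n-2), H(1) = 1, H(2) = 2; H(5) = 8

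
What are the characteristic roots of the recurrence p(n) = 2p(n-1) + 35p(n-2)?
Substitute p(n) = rⁿ and divide through by rⁿ⁻²: r² - 2r - 35 = 0
Factor: (r + 5)(r - 7) = 0, so r = -5, 7.
General solution: p(n) = A·(-5)ⁿ + B·7ⁿ

Characteristic: r² - 2r - 35 = 0, Roots: r = -5, 7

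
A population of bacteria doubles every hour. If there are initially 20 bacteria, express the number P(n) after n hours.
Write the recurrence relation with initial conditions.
Each hour multiplies the count by 2, so the count after n hours depends only on the count after n-1 hours: P(n) = 2 × P(n-1). The starting count gives P(0) = 20.
Unrolling n times gives the closed form P(n) = 20 × 2ⁿ.

P(n) = 2 × P(n-1), P(0) = 20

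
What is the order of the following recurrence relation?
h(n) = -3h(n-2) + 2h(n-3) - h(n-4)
The order is the largest lag k for which h(n-k) appears. Here the deepest term is h(n-4), so the order is 4.

Order 4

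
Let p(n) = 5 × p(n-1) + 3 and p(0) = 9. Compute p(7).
Computing step by step:
p(0) = 9
p(1) = 5 × 9 + 3 = 48
p(2) = 5 × 48 + 3 = 243
p(3) = 5 × 243 + 3 = 1218
p(4) = 5 × 1218 + 3 = 6093
p(5) = 5 × 6093 + 3 = 30468
p(6) = 5 × 30468 + 3 = 152343
p(7) = 5 × 152343 + 3 = 761718

761718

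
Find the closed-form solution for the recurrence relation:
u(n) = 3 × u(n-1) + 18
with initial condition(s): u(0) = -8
Recurrence: u(n) = 3 × u(n-1) + 18, initial: u(0) = -8.
Try u(n) = A·3ⁿ + C. Substituting: A·3ⁿ + C = 3(A·3ⁿ⁻¹ + C) + 18 = A·3ⁿ + 3C + 18, so C = 3C + 18, giving C = -9. Then u(0) = A - 9 = -8 gives A = 1.

u(n) = 3ⁿ - 9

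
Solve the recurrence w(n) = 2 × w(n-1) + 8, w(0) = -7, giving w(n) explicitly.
Recurrence: w(n) = 2 × w(n-1) + 8, initial: w(0) = -7.
Try w(n) = A·2ⁿ + C. Substituting: A·2ⁿ + C = 2(A·2ⁿ⁻¹ + C) + 8 = A·2ⁿ + 2C + 8, so C = 2C + 8, giving C = -8. Then w(0) = A - 8 = -7 gives A = 1.

w(n) = 2ⁿ - 8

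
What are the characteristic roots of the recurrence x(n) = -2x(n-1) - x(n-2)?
Substitute x(n) = rⁿ and divide through by rⁿ⁻²: r² + 2r + 1 = 0
Factor: (r + 1)² = 0, so r = -1 (double root).
General solution: x(n) = (A + Bn)·(-1)ⁿ

Characteristic: r² + 2r + 1 = 0, Roots: r = -1 (double root)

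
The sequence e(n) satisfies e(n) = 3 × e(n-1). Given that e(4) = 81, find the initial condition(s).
In general e(n) = 3ⁿ · e(0). At n = 4: e(0) = e(4) / 3^4 = 81 / 81 = 1.

e(0) = 1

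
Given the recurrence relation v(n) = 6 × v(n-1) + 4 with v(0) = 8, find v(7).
Computing step by step:
v(0) = 8
v(1) = 6 × 8 + 4 = 52
v(2) = 6 × 52 + 4 = 316
v(3) = 6 × 316 + 4 = 1900
v(4) = 6 × 1900 + 4 = 11404
v(5) = 6 × 11404 + 4 = 68428
v(6) = 6 × 68428 + 4 = 410572
v(7) = 6 × 410572 + 4 = 2463436

2463436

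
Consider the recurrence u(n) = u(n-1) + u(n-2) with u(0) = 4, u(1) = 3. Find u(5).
Computing the sequence terms:
4, 3, 7, 10, 17, 27

27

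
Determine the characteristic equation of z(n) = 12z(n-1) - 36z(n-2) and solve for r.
Substitute z(n) = rⁿ and divide through by rⁿ⁻²: r² - 12r + 36 = 0
Factor: (r - 6)² = 0, so r = 6 (double root).
General solution: z(n) = (A + Bn)·6ⁿ

Characteristic: r² - 12r + 36 = 0, Roots: r = 6 (double root)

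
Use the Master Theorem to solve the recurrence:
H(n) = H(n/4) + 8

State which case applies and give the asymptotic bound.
Master Theorem template: H(n) = a·H(n/b) + f(n).
Here: a=1, b=4, f(n)=8
Compute log_b(a) = log_4(1) = 0.
f(n) = 8 = Θ(1). Case 2: H(n) = Θ(log n).

Case 2: H(n) = Θ(log n)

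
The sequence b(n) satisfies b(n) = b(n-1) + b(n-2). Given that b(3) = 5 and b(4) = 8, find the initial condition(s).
Work backwards using b(k) = b(k+2) - b(k+1):
b(2) = b(4) - b(3) = 8 - 5 = 3
b(1) = b(3) - b(2) = 5 - 3 = 2
b(0) = b(2) - b(1) = 3 - 2 = 1

b(0) = 1, b(1) = 2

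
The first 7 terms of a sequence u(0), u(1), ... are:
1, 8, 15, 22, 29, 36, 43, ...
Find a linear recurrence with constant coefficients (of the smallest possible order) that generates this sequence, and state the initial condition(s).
Look for the lowest-order linear relation among consecutive terms.
Observation: consecutive differences are constant (= 7).
Check at n=2: 1·8 + 7 = 15. ✓

u(n) = u(n-1) + 7, u(0) = 1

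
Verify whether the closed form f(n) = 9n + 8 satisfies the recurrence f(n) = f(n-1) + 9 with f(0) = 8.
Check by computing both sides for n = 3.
From the recurrence with f(0) = 8:
  f(0) = 8, f(1) = 17, f(2) = 26, f(3) = 35
  so the recurrence gives f(3) = 35.
From the proposed closed form f(n) = 9n + 8:
  f(3) = 35.
Both sides give 35 at n = 3, and the initial condition(s) match, so the closed form is consistent.

Yes, the closed form is correct.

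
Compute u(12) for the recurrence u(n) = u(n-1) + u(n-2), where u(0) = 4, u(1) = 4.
Computing the sequence terms:
4, 4, 8, 12, 20, 32, 52, 84, 136, 220, 356, 576, 932

932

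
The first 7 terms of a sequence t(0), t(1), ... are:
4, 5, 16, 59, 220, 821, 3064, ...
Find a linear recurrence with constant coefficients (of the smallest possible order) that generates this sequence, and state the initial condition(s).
Look for the lowest-order linear relation among consecutive terms.
Observation: t(n) - 4·t(n-1) - (-1)·t(n-2) = 0 holds for the shown terms, and no order-1 relation t(n) = α·t(n-1) + β fits.
Check at n=3: 4·16 + (-1)·5 = 59. ✓

t(n) = 4t(n-1) - t(n-2), t(0) = 4, t(1) = 5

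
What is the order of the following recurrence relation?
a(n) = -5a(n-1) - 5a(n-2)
The order is the largest lag k for which a(n-k) appears. Here the deepest term is a(n-2), so the order is 2.

Order 2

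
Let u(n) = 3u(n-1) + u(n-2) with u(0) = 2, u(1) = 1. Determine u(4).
Computing the sequence terms:
2, 1, 5, 16, 53

53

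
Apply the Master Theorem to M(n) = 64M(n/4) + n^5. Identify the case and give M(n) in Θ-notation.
Master Theorem template: M(n) = a·M(n/b) + f(n).
Here: a=64, b=4, f(n)=n^5
Compute log_b(a) = log_4(64) = 3.
f(n) = n^5 = Ω(n^(3+ε)) with ε = 2, and the regularity condition holds (a·f(n/b) = (a/b^5)·f(n) with a/b^5 = 4^-2 < 1). Case 3: M(n) = Θ(f(n)) = Θ(n^5).

Case 3: M(n) = Θ(n^5)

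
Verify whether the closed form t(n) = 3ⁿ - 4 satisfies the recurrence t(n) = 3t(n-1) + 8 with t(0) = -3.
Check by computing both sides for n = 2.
From the recurrence with t(0) = -3:
  t(0) = -3, t(1) = -1, t(2) = 5
  so the recurrence gives t(2) = 5.
From the proposed closed form t(n) = 3ⁿ - 4:
  t(2) = 5.
Both sides give 5 at n = 2, and the initial condition(s) match, so the closed form is consistent.

Yes, the closed form is correct.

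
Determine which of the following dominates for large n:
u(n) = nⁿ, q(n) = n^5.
Comparing growth rates:
Growth-rate hierarchy: log n ≺ any polynomial ≺ any exponential cⁿ (c>1) ≺ n! ≺ nⁿ.
super-exponential nⁿ dominates polynomial degree 5 asymptotically.

u(n) grows faster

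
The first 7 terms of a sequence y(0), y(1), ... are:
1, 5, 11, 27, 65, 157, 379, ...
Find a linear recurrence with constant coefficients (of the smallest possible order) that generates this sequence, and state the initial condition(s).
Look for the lowest-order linear relation among consecutive terms.
Observation: y(n) - 2·y(n-1) - (1)·y(n-2) = 0 holds for the shown terms, and no order-1 relation y(n) = α·y(n-1) + β fits.
Check at n=3: 2·11 + (1)·5 = 27. ✓

y(n) = 2y(n-1) + y(n-2), y(0) = 1, y(1) = 5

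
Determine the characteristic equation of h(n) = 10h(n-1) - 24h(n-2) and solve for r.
Substitute h(n) = rⁿ and divide through by rⁿ⁻²: r² - 10r + 24 = 0
Factor: (r - 4)(r - 6) = 0, so r = 4, 6.
General solution: h(n) = A·4ⁿ + B·6ⁿ

Characteristic: r² - 10r + 24 = 0, Roots: r = 4, 6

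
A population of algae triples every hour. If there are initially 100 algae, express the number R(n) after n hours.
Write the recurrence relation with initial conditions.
Each hour multiplies the count by 3, so the count after n hours depends only on the count after n-1 hours: R(n) = 3 × R(n-1). The starting count gives R(0) = 100.
Unrolling n times gives the closed form R(n) = 100 × 3ⁿ.

R(n) = 3 × R(n-1), R(0) = 100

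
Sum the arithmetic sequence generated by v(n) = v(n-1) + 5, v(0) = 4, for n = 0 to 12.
Computing the sequence terms: 4, 9, 14, 19, 24, 29, 34, 39, 44, 49, 54, 59, 64
Adding these values together:

442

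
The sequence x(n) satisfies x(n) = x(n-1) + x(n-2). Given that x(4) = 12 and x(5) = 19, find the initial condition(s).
Work backwards using x(k) = x(k+2) - x(k+1):
x(3) = x(5) - x(4) = 19 - 12 = 7
x(2) = x(4) - x(3) = 12 - 7 = 5
x(1) = x(3) - x(2) = 7 - 5 = 2
x(0) = x(2) - x(1) = 5 - 2 = 3

x(0) = 3, x(1) = 2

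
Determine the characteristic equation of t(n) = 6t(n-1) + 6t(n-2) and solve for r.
Substitute t(n) = rⁿ and divide through by rⁿ⁻²: r² - 6r - 6 = 0
Discriminant: 6² + 4·6 = 60, not a perfect square, so by the quadratic formula r = (6 ± √60)/2.
General solution: t(n) = A·r₁ⁿ + B·r₂ⁿ where r₁,r₂ = (6 ± √60)/2

Characteristic: r² - 6r - 6 = 0, Roots: r = (6 ± √60)/2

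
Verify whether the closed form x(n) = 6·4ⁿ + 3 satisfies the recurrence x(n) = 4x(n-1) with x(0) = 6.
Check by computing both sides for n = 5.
From the recurrence with x(0) = 6:
  x(0) = 6, x(1) = 24, x(2) = 96, x(3) = 384, x(4) = 1536, x(5) = 6144
  so the recurrence gives x(5) = 6144.
From the proposed closed form x(n) = 6·4ⁿ + 3:
  x(5) = 6147.
The recurrence gives 6144 but the closed form gives 6147, so the closed form does not satisfy the recurrence.

No, the closed form is incorrect.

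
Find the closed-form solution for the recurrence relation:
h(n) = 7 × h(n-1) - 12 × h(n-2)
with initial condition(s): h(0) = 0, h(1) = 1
Recurrence: h(n) = 7 × h(n-1) - 12 × h(n-2), initial: h(0) = 0, h(1) = 1.
Characteristic equation: r² - 7r + 12 = 0, which factors as (r - 4)(r - 3) = 0, so r = 4, 3. General solution h(n) = A·4ⁿ + B·3ⁿ. From h(0) = 0: A + B = 0. From h(1) = 1: 4A + 3B = 1. Solving gives A = 1, B = -1.

h(n) = 4ⁿ - 3ⁿ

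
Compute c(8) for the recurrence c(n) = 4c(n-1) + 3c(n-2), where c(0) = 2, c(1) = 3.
Computing the sequence terms:
2, 3, 18, 81, 378, 1755, 8154, 37881, 175986

175986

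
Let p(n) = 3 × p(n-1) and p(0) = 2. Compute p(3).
Computing step by step:
p(0) = 2
p(1) = 3 × 2 = 6
p(2) = 3 × 6 = 18
p(3) = 3 × 18 = 54

54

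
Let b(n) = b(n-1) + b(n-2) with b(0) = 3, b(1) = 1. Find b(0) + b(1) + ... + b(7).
Computing the sequence terms: 3, 1, 4, 5, 9, 14, 23, 37
Adding these values together:

96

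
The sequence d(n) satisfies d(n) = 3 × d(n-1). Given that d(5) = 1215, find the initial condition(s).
In general d(n) = 3ⁿ · d(0). At n = 5: d(0) = d(5) / 3^5 = 1215 / 243 = 5.

d(0) = 5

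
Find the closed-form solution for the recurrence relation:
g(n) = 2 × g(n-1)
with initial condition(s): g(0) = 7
Recurrence: g(n) = 2 × g(n-1), initial: g(0) = 7.
Each term is 2 times the previous, so this is geometric with ratio 2. After n steps: g(n) = g(0)·2ⁿ = 7·2ⁿ.

g(n) = 7·2ⁿ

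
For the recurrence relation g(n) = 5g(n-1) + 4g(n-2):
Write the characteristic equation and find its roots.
Substitute g(n) = rⁿ and divide through by rⁿ⁻²: r² - 5r - 4 = 0
Discriminant: 5² + 4·4 = 41, not a perfect square, so by the quadratic formula r = (5 ± √41)/2.
General solution: g(n) = A·r₁ⁿ + B·r₂ⁿ where r₁,r₂ = (5 ± √41)/2

Characteristic: r² - 5r - 4 = 0, Roots: r = (5 ± √41)/2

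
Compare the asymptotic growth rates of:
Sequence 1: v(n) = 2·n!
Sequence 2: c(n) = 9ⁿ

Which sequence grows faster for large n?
Comparing growth rates:
Growth-rate hierarchy: log n ≺ any polynomial ≺ any exponential cⁿ (c>1) ≺ n! ≺ nⁿ.
factorial dominates exponential base 9 asymptotically.

v(n) grows faster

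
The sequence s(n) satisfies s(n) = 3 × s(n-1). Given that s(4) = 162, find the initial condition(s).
In general s(n) = 3ⁿ · s(0). At n = 4: s(0) = s(4) / 3^4 = 162 / 81 = 2.

s(0) = 2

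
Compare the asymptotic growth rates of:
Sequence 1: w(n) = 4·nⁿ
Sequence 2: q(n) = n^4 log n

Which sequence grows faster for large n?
Comparing growth rates:
Growth-rate hierarchy: log n ≺ any polynomial ≺ any exponential cⁿ (c>1) ≺ n! ≺ nⁿ.
super-exponential nⁿ dominates polynomial degree 4 (with log factor) asymptotically.

w(n) grows faster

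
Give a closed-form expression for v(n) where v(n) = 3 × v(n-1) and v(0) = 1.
Recurrence: v(n) = 3 × v(n-1), initial: v(0) = 1.
Each term is 3 times the previous, so this is geometric with ratio 3. After n steps: v(n) = v(0)·3ⁿ = 3ⁿ.

v(n) = 3ⁿ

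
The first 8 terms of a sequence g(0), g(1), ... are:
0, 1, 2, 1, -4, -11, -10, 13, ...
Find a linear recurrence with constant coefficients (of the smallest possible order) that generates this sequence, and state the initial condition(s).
Look for the lowest-order linear relation among consecutive terms.
Observation: g(n) - 2·g(n-1) - (-3)·g(n-2) = 0 holds for the shown terms, and no order-1 relation g(n) = α·g(n-1) + β fits.
Check at n=3: 2·2 + (-3)·1 = 1. ✓

g(n) = 2g(n-1) - 3g(n-2), g(0) = 0, g(1) = 1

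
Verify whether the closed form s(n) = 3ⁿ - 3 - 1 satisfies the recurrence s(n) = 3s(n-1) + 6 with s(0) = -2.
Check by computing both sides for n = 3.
From the recurrence with s(0) = -2:
  s(0) = -2, s(1) = 0, s(2) = 6, s(3) = 24
  so the recurrence gives s(3) = 24.
From the proposed closed form s(n) = 3ⁿ - 3 - 1:
  s(3) = 23.
The recurrence gives 24 but the closed form gives 23, so the closed form does not satisfy the recurrence.

No, the closed form is incorrect.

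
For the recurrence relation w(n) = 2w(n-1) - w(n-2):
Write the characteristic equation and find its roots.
Substitute w(n) = rⁿ and divide through by rⁿ⁻²: r² - 2r + 1 = 0
Factor: (r - 1)² = 0, so r = 1 (double root).
General solution: w(n) = (A + Bn)·1ⁿ

Characteristic: r² - 2r + 1 = 0, Roots: r = 1 (double root)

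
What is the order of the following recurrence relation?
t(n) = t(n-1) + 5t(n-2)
The order is the largest lag k for which t(n-k) appears. Here the deepest term is t(n-2), so the order is 2.

Order 2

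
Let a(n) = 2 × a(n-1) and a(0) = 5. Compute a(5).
Computing step by step:
a(0) = 5
a(1) = 2 × 5 = 10
a(2) = 2 × 10 = 20
a(3) = 2 × 20 = 40
a(4) = 2 × 40 = 80
a(5) = 2 × 80 = 160

160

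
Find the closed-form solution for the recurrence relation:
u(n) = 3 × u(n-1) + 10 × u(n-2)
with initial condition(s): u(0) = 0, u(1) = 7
Recurrence: u(n) = 3 × u(n-1) + 10 × u(n-2), initial: u(0) = 0, u(1) = 7.
Characteristic equation: r² - 3r - 10 = 0, which factors as (r - 5)(r + 2) = 0, so r = 5, -2. General solution u(n) = A·5ⁿ + B·(-2)ⁿ. From u(0) = 0: A + B = 0. From u(1) = 7: 5A - 2B = 7. Solving gives A = 1, B = -1.

u(n) = 5ⁿ - (-2)ⁿ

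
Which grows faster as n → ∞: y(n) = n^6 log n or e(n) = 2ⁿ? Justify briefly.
Comparing growth rates:
Growth-rate hierarchy: log n ≺ any polynomial ≺ any exponential cⁿ (c>1) ≺ n! ≺ nⁿ.
exponential base 2 dominates polynomial degree 6 (with log factor) asymptotically.

e(n) grows faster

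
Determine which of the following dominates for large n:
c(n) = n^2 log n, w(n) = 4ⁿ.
Comparing growth rates:
Growth-rate hierarchy: log n ≺ any polynomial ≺ any exponential cⁿ (c>1) ≺ n! ≺ nⁿ.
exponential base 4 dominates polynomial degree 2 (with log factor) asymptotically.

w(n) grows faster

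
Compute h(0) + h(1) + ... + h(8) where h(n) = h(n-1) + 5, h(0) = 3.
Computing the sequence terms: 3, 8, 13, 18, 23, 28, 33, 38, 43
Adding these values together:

207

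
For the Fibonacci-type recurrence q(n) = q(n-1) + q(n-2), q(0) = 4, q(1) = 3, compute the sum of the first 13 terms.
Computing the sequence terms: 4, 3, 7, 10, 17, 27, 44, 71, 115, 186, 301, 487, 788
Adding these values together:

2060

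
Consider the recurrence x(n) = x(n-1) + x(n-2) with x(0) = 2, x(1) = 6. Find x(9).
Computing the sequence terms:
2, 6, 8, 14, 22, 36, 58, 94, 152, 246

246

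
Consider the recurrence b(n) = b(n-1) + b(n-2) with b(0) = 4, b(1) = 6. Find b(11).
Computing the sequence terms:
4, 6, 10, 16, 26, 42, 68, 110, 178, 288, 466, 754

754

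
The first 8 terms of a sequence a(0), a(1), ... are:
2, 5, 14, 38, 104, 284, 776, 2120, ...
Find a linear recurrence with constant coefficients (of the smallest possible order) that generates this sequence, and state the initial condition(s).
Look for the lowest-order linear relation among consecutive terms.
Observation: a(n) - 2·a(n-1) - (2)·a(n-2) = 0 holds for the shown terms, and no order-1 relation a(n) = α·a(n-1) + β fits.
Check at n=3: 2·14 + (2)·5 = 38. ✓

a(n) = 2a(n-1) + 2a(n-2), a(0) = 2, a(1) = 5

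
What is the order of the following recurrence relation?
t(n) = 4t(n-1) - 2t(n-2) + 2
The order is the largest lag k for which t(n-k) appears. Here the deepest term is t(n-2) (the 2 term is non-homogeneous and does not affect the order), so the order is 2.

Order 2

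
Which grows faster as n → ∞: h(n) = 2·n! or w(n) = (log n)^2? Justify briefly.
Comparing growth rates:
Growth-rate hierarchy: log n ≺ any polynomial ≺ any exponential cⁿ (c>1) ≺ n! ≺ nⁿ.
factorial dominates polylogarithmic (log n)^2 asymptotically.

h(n) grows faster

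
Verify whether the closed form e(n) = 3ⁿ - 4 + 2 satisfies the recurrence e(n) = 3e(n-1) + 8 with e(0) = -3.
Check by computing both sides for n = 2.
From the recurrence with e(0) = -3:
  e(0) = -3, e(1) = -1, e(2) = 5
  so the recurrence gives e(2) = 5.
From the proposed closed form e(n) = 3ⁿ - 4 + 2:
  e(2) = 7.
The recurrence gives 5 but the closed form gives 7, so the closed form does not satisfy the recurrence.

No, the closed form is incorrect.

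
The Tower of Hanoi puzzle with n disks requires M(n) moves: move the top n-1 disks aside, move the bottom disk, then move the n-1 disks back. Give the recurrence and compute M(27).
Moving n disks = move the top n-1 disks aside (M(n-1) moves) + move the largest disk (1 move) + move the n-1 disks back on top (M(n-1) moves), so M(n) = 2M(n-1) + 1, with M(1) = 1 (a single disk takes one move).
First terms: 1, 3, 7, 15, 31, 63, … — each is one less than a power of 2. Indeed M(n) + 1 = 2(M(n-1) + 1) with M(1) + 1 = 2, so M(n) + 1 = 2ⁿ and M(n) = 2ⁿ - 1.
Hence M(27) = 2^27 - 1 = 134217728 - 1 = 134217727.

M(n) = 2M(n-1) + 1, M(1) = 1; M(27) = 134217727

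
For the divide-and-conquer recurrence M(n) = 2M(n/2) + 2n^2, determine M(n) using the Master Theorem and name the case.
Master Theorem template: M(n) = a·M(n/b) + f(n).
Here: a=2, b=2, f(n)=2n^2
Compute log_b(a) = log_2(2) = 1.
f(n) = 2n^2 = Ω(n^(1+ε)) with ε = 1, and the regularity condition holds (a·f(n/b) = (a/b^2)·f(n) with a/b^2 = 2^-1 < 1). Case 3: M(n) = Θ(f(n)) = Θ(n^2).

Case 3: M(n) = Θ(n^2)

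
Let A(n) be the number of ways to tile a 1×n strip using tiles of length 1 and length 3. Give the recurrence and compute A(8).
Condition on the last tile: it has length 1 (leaving a 1×(n-1) strip) or length 3 (leaving a 1×(n-3) strip), so A(n) = A(n-1) + A(n-3) (order-3 linear recurrence).
For 0 ≤ i < 3 only unit tiles fit, so A(i) = 1.
Iterating the recurrence: A(3) = 2, A(4) = 3, A(5) = 4, A(6) = 6, A(7) = 9, A(8) = 13.

A(n) = A(n-1) + A(n-3), with A(i) = 1 for 0 ≤ i < 3; A(8) = 13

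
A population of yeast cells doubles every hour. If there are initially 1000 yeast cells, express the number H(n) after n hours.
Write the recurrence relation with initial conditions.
Each hour multiplies the count by 2, so the count after n hours depends only on the count after n-1 hours: H(n) = 2 × H(n-1). The starting count gives H(0) = 1000.
Unrolling n times gives the closed form H(n) = 1000 × 2ⁿ.

H(n) = 2 × H(n-1), H(0) = 1000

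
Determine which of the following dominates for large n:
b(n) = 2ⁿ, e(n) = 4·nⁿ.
Comparing growth rates:
Growth-rate hierarchy: log n ≺ any polynomial ≺ any exponential cⁿ (c>1) ≺ n! ≺ nⁿ.
super-exponential nⁿ dominates exponential base 2 asymptotically.

e(n) grows faster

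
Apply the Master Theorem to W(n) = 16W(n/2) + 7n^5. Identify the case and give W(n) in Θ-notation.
Master Theorem template: W(n) = a·W(n/b) + f(n).
Here: a=16, b=2, f(n)=7n^5
Compute log_b(a) = log_2(16) = 4.
f(n) = 7n^5 = Ω(n^(4+ε)) with ε = 1, and the regularity condition holds (a·f(n/b) = (a/b^5)·f(n) with a/b^5 = 2^-1 < 1). Case 3: W(n) = Θ(f(n)) = Θ(n^5).

Case 3: W(n) = Θ(n^5)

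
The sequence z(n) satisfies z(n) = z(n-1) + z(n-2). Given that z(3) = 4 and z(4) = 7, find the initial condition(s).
Work backwards using z(k) = z(k+2) - z(k+1):
z(2) = z(4) - z(3) = 7 - 4 = 3
z(1) = z(3) - z(2) = 4 - 3 = 1
z(0) = z(2) - z(1) = 3 - 1 = 2

z(0) = 2, z(1) = 1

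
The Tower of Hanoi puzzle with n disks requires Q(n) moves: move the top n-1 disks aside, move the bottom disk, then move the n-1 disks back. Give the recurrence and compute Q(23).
Moving n disks = move the top n-1 disks aside (Q(n-1) moves) + move the largest disk (1 move) + move the n-1 disks back on top (Q(n-1) moves), so Q(n) = 2Q(n-1) + 1, with Q(1) = 1 (a single disk takes one move).
First terms: 1, 3, 7, 15, 31, 63, … — each is one less than a power of 2. Indeed Q(n) + 1 = 2(Q(n-1) + 1) with Q(1) + 1 = 2, so Q(n) + 1 = 2ⁿ and Q(n) = 2ⁿ - 1.
Hence Q(23) = 2^23 - 1 = 8388608 - 1 = 8388607.

Q(n) = 2Q(n-1) + 1, Q(1) = 1; Q(23) = 8388607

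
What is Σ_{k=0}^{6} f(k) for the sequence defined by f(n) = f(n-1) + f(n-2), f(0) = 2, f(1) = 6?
Computing the sequence terms: 2, 6, 8, 14, 22, 36, 58
Adding these values together:

146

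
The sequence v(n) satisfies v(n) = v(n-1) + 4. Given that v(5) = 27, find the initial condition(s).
v(5) = v(0) + 5·4, so v(0) = 27 - 20 = 7.

v(0) = 7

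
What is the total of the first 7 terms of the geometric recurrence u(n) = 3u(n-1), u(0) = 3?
Computing the sequence terms: 3, 9, 27, 81, 243, 729, 2187
Adding these values together:

3279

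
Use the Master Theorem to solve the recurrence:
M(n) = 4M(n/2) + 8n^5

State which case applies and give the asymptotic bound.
Master Theorem template: M(n) = a·M(n/b) + f(n).
Here: a=4, b=2, f(n)=8n^5
Compute log_b(a) = log_2(4) = 2.
f(n) = 8n^5 = Ω(n^(2+ε)) with ε = 3, and the regularity condition holds (a·f(n/b) = (a/b^5)·f(n) with a/b^5 = 2^-3 < 1). Case 3: M(n) = Θ(f(n)) = Θ(n^5).

Case 3: M(n) = Θ(n^5)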